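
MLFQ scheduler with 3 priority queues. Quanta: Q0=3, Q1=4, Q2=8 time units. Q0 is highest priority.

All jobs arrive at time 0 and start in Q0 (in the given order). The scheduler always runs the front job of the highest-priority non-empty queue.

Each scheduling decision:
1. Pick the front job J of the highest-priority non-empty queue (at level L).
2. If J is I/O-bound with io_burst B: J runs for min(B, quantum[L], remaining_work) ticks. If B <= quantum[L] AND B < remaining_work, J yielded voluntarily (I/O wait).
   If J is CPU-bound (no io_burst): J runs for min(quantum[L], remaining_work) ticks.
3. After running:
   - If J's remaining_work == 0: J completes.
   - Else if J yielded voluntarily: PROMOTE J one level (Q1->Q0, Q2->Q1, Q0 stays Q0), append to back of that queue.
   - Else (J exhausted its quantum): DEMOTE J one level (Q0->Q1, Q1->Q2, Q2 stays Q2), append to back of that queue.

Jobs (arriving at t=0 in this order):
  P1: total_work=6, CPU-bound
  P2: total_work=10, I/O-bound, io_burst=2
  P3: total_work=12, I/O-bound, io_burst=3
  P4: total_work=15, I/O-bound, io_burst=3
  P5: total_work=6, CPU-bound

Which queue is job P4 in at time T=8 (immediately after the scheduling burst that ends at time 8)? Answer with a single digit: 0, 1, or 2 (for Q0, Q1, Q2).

t=0-3: P1@Q0 runs 3, rem=3, quantum used, demote→Q1. Q0=[P2,P3,P4,P5] Q1=[P1] Q2=[]
t=3-5: P2@Q0 runs 2, rem=8, I/O yield, promote→Q0. Q0=[P3,P4,P5,P2] Q1=[P1] Q2=[]
t=5-8: P3@Q0 runs 3, rem=9, I/O yield, promote→Q0. Q0=[P4,P5,P2,P3] Q1=[P1] Q2=[]
t=8-11: P4@Q0 runs 3, rem=12, I/O yield, promote→Q0. Q0=[P5,P2,P3,P4] Q1=[P1] Q2=[]
t=11-14: P5@Q0 runs 3, rem=3, quantum used, demote→Q1. Q0=[P2,P3,P4] Q1=[P1,P5] Q2=[]
t=14-16: P2@Q0 runs 2, rem=6, I/O yield, promote→Q0. Q0=[P3,P4,P2] Q1=[P1,P5] Q2=[]
t=16-19: P3@Q0 runs 3, rem=6, I/O yield, promote→Q0. Q0=[P4,P2,P3] Q1=[P1,P5] Q2=[]
t=19-22: P4@Q0 runs 3, rem=9, I/O yield, promote→Q0. Q0=[P2,P3,P4] Q1=[P1,P5] Q2=[]
t=22-24: P2@Q0 runs 2, rem=4, I/O yield, promote→Q0. Q0=[P3,P4,P2] Q1=[P1,P5] Q2=[]
t=24-27: P3@Q0 runs 3, rem=3, I/O yield, promote→Q0. Q0=[P4,P2,P3] Q1=[P1,P5] Q2=[]
t=27-30: P4@Q0 runs 3, rem=6, I/O yield, promote→Q0. Q0=[P2,P3,P4] Q1=[P1,P5] Q2=[]
t=30-32: P2@Q0 runs 2, rem=2, I/O yield, promote→Q0. Q0=[P3,P4,P2] Q1=[P1,P5] Q2=[]
t=32-35: P3@Q0 runs 3, rem=0, completes. Q0=[P4,P2] Q1=[P1,P5] Q2=[]
t=35-38: P4@Q0 runs 3, rem=3, I/O yield, promote→Q0. Q0=[P2,P4] Q1=[P1,P5] Q2=[]
t=38-40: P2@Q0 runs 2, rem=0, completes. Q0=[P4] Q1=[P1,P5] Q2=[]
t=40-43: P4@Q0 runs 3, rem=0, completes. Q0=[] Q1=[P1,P5] Q2=[]
t=43-46: P1@Q1 runs 3, rem=0, completes. Q0=[] Q1=[P5] Q2=[]
t=46-49: P5@Q1 runs 3, rem=0, completes. Q0=[] Q1=[] Q2=[]

Answer: 0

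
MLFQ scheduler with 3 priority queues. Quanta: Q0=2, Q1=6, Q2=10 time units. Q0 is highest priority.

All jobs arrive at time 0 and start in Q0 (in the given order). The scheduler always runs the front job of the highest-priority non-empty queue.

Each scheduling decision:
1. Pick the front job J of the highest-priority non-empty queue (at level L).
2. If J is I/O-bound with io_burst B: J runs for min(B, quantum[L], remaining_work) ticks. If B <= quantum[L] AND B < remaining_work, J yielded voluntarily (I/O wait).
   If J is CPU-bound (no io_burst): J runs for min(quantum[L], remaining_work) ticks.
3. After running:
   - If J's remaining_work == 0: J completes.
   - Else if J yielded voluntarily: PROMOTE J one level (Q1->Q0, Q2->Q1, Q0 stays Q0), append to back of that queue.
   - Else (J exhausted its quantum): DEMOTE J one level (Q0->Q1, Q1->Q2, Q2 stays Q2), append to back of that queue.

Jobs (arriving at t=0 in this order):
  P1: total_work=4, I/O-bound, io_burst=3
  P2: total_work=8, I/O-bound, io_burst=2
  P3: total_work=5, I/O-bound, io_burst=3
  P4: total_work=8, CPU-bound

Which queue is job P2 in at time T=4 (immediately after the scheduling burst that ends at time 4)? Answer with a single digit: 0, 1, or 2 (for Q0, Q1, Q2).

t=0-2: P1@Q0 runs 2, rem=2, quantum used, demote→Q1. Q0=[P2,P3,P4] Q1=[P1] Q2=[]
t=2-4: P2@Q0 runs 2, rem=6, I/O yield, promote→Q0. Q0=[P3,P4,P2] Q1=[P1] Q2=[]
t=4-6: P3@Q0 runs 2, rem=3, quantum used, demote→Q1. Q0=[P4,P2] Q1=[P1,P3] Q2=[]
t=6-8: P4@Q0 runs 2, rem=6, quantum used, demote→Q1. Q0=[P2] Q1=[P1,P3,P4] Q2=[]
t=8-10: P2@Q0 runs 2, rem=4, I/O yield, promote→Q0. Q0=[P2] Q1=[P1,P3,P4] Q2=[]
t=10-12: P2@Q0 runs 2, rem=2, I/O yield, promote→Q0. Q0=[P2] Q1=[P1,P3,P4] Q2=[]
t=12-14: P2@Q0 runs 2, rem=0, completes. Q0=[] Q1=[P1,P3,P4] Q2=[]
t=14-16: P1@Q1 runs 2, rem=0, completes. Q0=[] Q1=[P3,P4] Q2=[]
t=16-19: P3@Q1 runs 3, rem=0, completes. Q0=[] Q1=[P4] Q2=[]
t=19-25: P4@Q1 runs 6, rem=0, completes. Q0=[] Q1=[] Q2=[]

Answer: 0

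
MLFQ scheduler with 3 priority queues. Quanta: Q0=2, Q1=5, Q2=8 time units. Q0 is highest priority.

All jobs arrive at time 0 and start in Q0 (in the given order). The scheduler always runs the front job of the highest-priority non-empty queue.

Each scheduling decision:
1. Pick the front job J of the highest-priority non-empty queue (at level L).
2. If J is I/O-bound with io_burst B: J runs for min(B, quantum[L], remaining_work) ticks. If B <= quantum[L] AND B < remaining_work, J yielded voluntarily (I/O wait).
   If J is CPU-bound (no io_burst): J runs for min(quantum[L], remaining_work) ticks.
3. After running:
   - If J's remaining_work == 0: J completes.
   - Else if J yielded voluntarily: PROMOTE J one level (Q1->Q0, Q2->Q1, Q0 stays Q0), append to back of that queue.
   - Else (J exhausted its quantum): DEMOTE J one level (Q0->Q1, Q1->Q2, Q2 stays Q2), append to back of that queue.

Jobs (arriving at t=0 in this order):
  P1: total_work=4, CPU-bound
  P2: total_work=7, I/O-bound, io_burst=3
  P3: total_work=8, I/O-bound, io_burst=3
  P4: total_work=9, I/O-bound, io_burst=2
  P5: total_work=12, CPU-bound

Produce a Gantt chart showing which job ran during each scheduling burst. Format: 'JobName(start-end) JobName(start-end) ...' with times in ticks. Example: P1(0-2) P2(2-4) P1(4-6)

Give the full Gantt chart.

t=0-2: P1@Q0 runs 2, rem=2, quantum used, demote→Q1. Q0=[P2,P3,P4,P5] Q1=[P1] Q2=[]
t=2-4: P2@Q0 runs 2, rem=5, quantum used, demote→Q1. Q0=[P3,P4,P5] Q1=[P1,P2] Q2=[]
t=4-6: P3@Q0 runs 2, rem=6, quantum used, demote→Q1. Q0=[P4,P5] Q1=[P1,P2,P3] Q2=[]
t=6-8: P4@Q0 runs 2, rem=7, I/O yield, promote→Q0. Q0=[P5,P4] Q1=[P1,P2,P3] Q2=[]
t=8-10: P5@Q0 runs 2, rem=10, quantum used, demote→Q1. Q0=[P4] Q1=[P1,P2,P3,P5] Q2=[]
t=10-12: P4@Q0 runs 2, rem=5, I/O yield, promote→Q0. Q0=[P4] Q1=[P1,P2,P3,P5] Q2=[]
t=12-14: P4@Q0 runs 2, rem=3, I/O yield, promote→Q0. Q0=[P4] Q1=[P1,P2,P3,P5] Q2=[]
t=14-16: P4@Q0 runs 2, rem=1, I/O yield, promote→Q0. Q0=[P4] Q1=[P1,P2,P3,P5] Q2=[]
t=16-17: P4@Q0 runs 1, rem=0, completes. Q0=[] Q1=[P1,P2,P3,P5] Q2=[]
t=17-19: P1@Q1 runs 2, rem=0, completes. Q0=[] Q1=[P2,P3,P5] Q2=[]
t=19-22: P2@Q1 runs 3, rem=2, I/O yield, promote→Q0. Q0=[P2] Q1=[P3,P5] Q2=[]
t=22-24: P2@Q0 runs 2, rem=0, completes. Q0=[] Q1=[P3,P5] Q2=[]
t=24-27: P3@Q1 runs 3, rem=3, I/O yield, promote→Q0. Q0=[P3] Q1=[P5] Q2=[]
t=27-29: P3@Q0 runs 2, rem=1, quantum used, demote→Q1. Q0=[] Q1=[P5,P3] Q2=[]
t=29-34: P5@Q1 runs 5, rem=5, quantum used, demote→Q2. Q0=[] Q1=[P3] Q2=[P5]
t=34-35: P3@Q1 runs 1, rem=0, completes. Q0=[] Q1=[] Q2=[P5]
t=35-40: P5@Q2 runs 5, rem=0, completes. Q0=[] Q1=[] Q2=[]

Answer: P1(0-2) P2(2-4) P3(4-6) P4(6-8) P5(8-10) P4(10-12) P4(12-14) P4(14-16) P4(16-17) P1(17-19) P2(19-22) P2(22-24) P3(24-27) P3(27-29) P5(29-34) P3(34-35) P5(35-40)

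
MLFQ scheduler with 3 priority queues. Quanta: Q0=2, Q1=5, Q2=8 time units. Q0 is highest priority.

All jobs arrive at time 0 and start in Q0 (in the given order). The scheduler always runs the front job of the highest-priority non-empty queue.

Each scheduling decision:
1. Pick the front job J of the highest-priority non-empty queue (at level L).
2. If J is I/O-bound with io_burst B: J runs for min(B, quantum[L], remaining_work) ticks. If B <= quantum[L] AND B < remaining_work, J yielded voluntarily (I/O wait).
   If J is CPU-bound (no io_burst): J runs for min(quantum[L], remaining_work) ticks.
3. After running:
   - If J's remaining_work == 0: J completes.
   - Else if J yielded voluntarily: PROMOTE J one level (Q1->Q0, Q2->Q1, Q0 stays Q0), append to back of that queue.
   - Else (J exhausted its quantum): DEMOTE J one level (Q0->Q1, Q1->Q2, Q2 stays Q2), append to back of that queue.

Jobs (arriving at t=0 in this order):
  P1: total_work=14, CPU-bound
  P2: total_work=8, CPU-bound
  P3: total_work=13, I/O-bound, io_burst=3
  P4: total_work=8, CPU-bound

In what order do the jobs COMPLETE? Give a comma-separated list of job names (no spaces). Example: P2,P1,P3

Answer: P3,P1,P2,P4

Derivation:
t=0-2: P1@Q0 runs 2, rem=12, quantum used, demote→Q1. Q0=[P2,P3,P4] Q1=[P1] Q2=[]
t=2-4: P2@Q0 runs 2, rem=6, quantum used, demote→Q1. Q0=[P3,P4] Q1=[P1,P2] Q2=[]
t=4-6: P3@Q0 runs 2, rem=11, quantum used, demote→Q1. Q0=[P4] Q1=[P1,P2,P3] Q2=[]
t=6-8: P4@Q0 runs 2, rem=6, quantum used, demote→Q1. Q0=[] Q1=[P1,P2,P3,P4] Q2=[]
t=8-13: P1@Q1 runs 5, rem=7, quantum used, demote→Q2. Q0=[] Q1=[P2,P3,P4] Q2=[P1]
t=13-18: P2@Q1 runs 5, rem=1, quantum used, demote→Q2. Q0=[] Q1=[P3,P4] Q2=[P1,P2]
t=18-21: P3@Q1 runs 3, rem=8, I/O yield, promote→Q0. Q0=[P3] Q1=[P4] Q2=[P1,P2]
t=21-23: P3@Q0 runs 2, rem=6, quantum used, demote→Q1. Q0=[] Q1=[P4,P3] Q2=[P1,P2]
t=23-28: P4@Q1 runs 5, rem=1, quantum used, demote→Q2. Q0=[] Q1=[P3] Q2=[P1,P2,P4]
t=28-31: P3@Q1 runs 3, rem=3, I/O yield, promote→Q0. Q0=[P3] Q1=[] Q2=[P1,P2,P4]
t=31-33: P3@Q0 runs 2, rem=1, quantum used, demote→Q1. Q0=[] Q1=[P3] Q2=[P1,P2,P4]
t=33-34: P3@Q1 runs 1, rem=0, completes. Q0=[] Q1=[] Q2=[P1,P2,P4]
t=34-41: P1@Q2 runs 7, rem=0, completes. Q0=[] Q1=[] Q2=[P2,P4]
t=41-42: P2@Q2 runs 1, rem=0, completes. Q0=[] Q1=[] Q2=[P4]
t=42-43: P4@Q2 runs 1, rem=0, completes. Q0=[] Q1=[] Q2=[]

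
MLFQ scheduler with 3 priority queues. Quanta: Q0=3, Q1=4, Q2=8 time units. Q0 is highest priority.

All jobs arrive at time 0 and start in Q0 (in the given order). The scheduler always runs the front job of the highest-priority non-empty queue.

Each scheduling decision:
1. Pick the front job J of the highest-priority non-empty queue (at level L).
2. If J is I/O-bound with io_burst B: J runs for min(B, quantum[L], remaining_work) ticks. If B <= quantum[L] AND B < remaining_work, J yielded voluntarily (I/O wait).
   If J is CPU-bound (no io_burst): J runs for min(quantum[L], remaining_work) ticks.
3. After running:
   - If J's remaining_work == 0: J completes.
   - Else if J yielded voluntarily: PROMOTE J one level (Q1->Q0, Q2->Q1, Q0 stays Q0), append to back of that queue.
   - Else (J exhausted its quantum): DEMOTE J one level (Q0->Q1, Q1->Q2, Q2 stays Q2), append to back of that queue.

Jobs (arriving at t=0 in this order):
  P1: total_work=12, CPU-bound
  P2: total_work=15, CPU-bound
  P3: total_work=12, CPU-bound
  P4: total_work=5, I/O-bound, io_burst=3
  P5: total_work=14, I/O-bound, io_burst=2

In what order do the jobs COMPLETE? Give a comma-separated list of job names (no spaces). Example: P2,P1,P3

Answer: P4,P5,P1,P2,P3

Derivation:
t=0-3: P1@Q0 runs 3, rem=9, quantum used, demote→Q1. Q0=[P2,P3,P4,P5] Q1=[P1] Q2=[]
t=3-6: P2@Q0 runs 3, rem=12, quantum used, demote→Q1. Q0=[P3,P4,P5] Q1=[P1,P2] Q2=[]
t=6-9: P3@Q0 runs 3, rem=9, quantum used, demote→Q1. Q0=[P4,P5] Q1=[P1,P2,P3] Q2=[]
t=9-12: P4@Q0 runs 3, rem=2, I/O yield, promote→Q0. Q0=[P5,P4] Q1=[P1,P2,P3] Q2=[]
t=12-14: P5@Q0 runs 2, rem=12, I/O yield, promote→Q0. Q0=[P4,P5] Q1=[P1,P2,P3] Q2=[]
t=14-16: P4@Q0 runs 2, rem=0, completes. Q0=[P5] Q1=[P1,P2,P3] Q2=[]
t=16-18: P5@Q0 runs 2, rem=10, I/O yield, promote→Q0. Q0=[P5] Q1=[P1,P2,P3] Q2=[]
t=18-20: P5@Q0 runs 2, rem=8, I/O yield, promote→Q0. Q0=[P5] Q1=[P1,P2,P3] Q2=[]
t=20-22: P5@Q0 runs 2, rem=6, I/O yield, promote→Q0. Q0=[P5] Q1=[P1,P2,P3] Q2=[]
t=22-24: P5@Q0 runs 2, rem=4, I/O yield, promote→Q0. Q0=[P5] Q1=[P1,P2,P3] Q2=[]
t=24-26: P5@Q0 runs 2, rem=2, I/O yield, promote→Q0. Q0=[P5] Q1=[P1,P2,P3] Q2=[]
t=26-28: P5@Q0 runs 2, rem=0, completes. Q0=[] Q1=[P1,P2,P3] Q2=[]
t=28-32: P1@Q1 runs 4, rem=5, quantum used, demote→Q2. Q0=[] Q1=[P2,P3] Q2=[P1]
t=32-36: P2@Q1 runs 4, rem=8, quantum used, demote→Q2. Q0=[] Q1=[P3] Q2=[P1,P2]
t=36-40: P3@Q1 runs 4, rem=5, quantum used, demote→Q2. Q0=[] Q1=[] Q2=[P1,P2,P3]
t=40-45: P1@Q2 runs 5, rem=0, completes. Q0=[] Q1=[] Q2=[P2,P3]
t=45-53: P2@Q2 runs 8, rem=0, completes. Q0=[] Q1=[] Q2=[P3]
t=53-58: P3@Q2 runs 5, rem=0, completes. Q0=[] Q1=[] Q2=[]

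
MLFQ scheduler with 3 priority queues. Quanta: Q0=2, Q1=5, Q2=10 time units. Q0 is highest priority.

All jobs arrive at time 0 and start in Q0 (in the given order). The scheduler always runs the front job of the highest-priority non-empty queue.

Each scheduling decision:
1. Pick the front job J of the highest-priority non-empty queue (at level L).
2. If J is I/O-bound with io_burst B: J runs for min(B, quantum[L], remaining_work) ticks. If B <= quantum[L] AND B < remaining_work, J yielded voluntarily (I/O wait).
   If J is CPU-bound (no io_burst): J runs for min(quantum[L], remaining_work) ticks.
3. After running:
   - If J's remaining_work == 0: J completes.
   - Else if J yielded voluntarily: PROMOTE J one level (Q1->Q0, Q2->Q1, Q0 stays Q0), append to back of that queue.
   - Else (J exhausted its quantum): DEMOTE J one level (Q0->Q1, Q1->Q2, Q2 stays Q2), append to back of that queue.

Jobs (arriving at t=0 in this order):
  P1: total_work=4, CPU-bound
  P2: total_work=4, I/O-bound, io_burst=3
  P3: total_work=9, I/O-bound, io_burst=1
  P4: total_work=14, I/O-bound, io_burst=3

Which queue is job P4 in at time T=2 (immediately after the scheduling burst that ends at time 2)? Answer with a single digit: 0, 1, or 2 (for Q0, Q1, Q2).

t=0-2: P1@Q0 runs 2, rem=2, quantum used, demote→Q1. Q0=[P2,P3,P4] Q1=[P1] Q2=[]
t=2-4: P2@Q0 runs 2, rem=2, quantum used, demote→Q1. Q0=[P3,P4] Q1=[P1,P2] Q2=[]
t=4-5: P3@Q0 runs 1, rem=8, I/O yield, promote→Q0. Q0=[P4,P3] Q1=[P1,P2] Q2=[]
t=5-7: P4@Q0 runs 2, rem=12, quantum used, demote→Q1. Q0=[P3] Q1=[P1,P2,P4] Q2=[]
t=7-8: P3@Q0 runs 1, rem=7, I/O yield, promote→Q0. Q0=[P3] Q1=[P1,P2,P4] Q2=[]
t=8-9: P3@Q0 runs 1, rem=6, I/O yield, promote→Q0. Q0=[P3] Q1=[P1,P2,P4] Q2=[]
t=9-10: P3@Q0 runs 1, rem=5, I/O yield, promote→Q0. Q0=[P3] Q1=[P1,P2,P4] Q2=[]
t=10-11: P3@Q0 runs 1, rem=4, I/O yield, promote→Q0. Q0=[P3] Q1=[P1,P2,P4] Q2=[]
t=11-12: P3@Q0 runs 1, rem=3, I/O yield, promote→Q0. Q0=[P3] Q1=[P1,P2,P4] Q2=[]
t=12-13: P3@Q0 runs 1, rem=2, I/O yield, promote→Q0. Q0=[P3] Q1=[P1,P2,P4] Q2=[]
t=13-14: P3@Q0 runs 1, rem=1, I/O yield, promote→Q0. Q0=[P3] Q1=[P1,P2,P4] Q2=[]
t=14-15: P3@Q0 runs 1, rem=0, completes. Q0=[] Q1=[P1,P2,P4] Q2=[]
t=15-17: P1@Q1 runs 2, rem=0, completes. Q0=[] Q1=[P2,P4] Q2=[]
t=17-19: P2@Q1 runs 2, rem=0, completes. Q0=[] Q1=[P4] Q2=[]
t=19-22: P4@Q1 runs 3, rem=9, I/O yield, promote→Q0. Q0=[P4] Q1=[] Q2=[]
t=22-24: P4@Q0 runs 2, rem=7, quantum used, demote→Q1. Q0=[] Q1=[P4] Q2=[]
t=24-27: P4@Q1 runs 3, rem=4, I/O yield, promote→Q0. Q0=[P4] Q1=[] Q2=[]
t=27-29: P4@Q0 runs 2, rem=2, quantum used, demote→Q1. Q0=[] Q1=[P4] Q2=[]
t=29-31: P4@Q1 runs 2, rem=0, completes. Q0=[] Q1=[] Q2=[]

Answer: 0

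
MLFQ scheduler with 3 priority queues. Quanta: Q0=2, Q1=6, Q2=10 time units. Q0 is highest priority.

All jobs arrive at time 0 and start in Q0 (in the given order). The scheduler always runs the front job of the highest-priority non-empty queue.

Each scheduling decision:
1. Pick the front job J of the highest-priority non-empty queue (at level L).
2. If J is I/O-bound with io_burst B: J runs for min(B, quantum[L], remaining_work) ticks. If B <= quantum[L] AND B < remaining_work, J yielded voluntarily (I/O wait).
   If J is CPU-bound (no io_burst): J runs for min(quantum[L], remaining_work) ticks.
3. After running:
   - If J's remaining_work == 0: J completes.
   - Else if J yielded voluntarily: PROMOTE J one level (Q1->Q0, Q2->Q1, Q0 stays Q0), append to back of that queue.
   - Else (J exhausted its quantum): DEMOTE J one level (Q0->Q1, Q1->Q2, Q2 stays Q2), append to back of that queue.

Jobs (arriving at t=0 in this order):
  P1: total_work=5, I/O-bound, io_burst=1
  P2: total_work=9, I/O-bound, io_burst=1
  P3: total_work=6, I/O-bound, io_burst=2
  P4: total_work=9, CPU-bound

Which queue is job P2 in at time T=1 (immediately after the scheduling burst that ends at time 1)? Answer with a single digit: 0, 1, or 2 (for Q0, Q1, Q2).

t=0-1: P1@Q0 runs 1, rem=4, I/O yield, promote→Q0. Q0=[P2,P3,P4,P1] Q1=[] Q2=[]
t=1-2: P2@Q0 runs 1, rem=8, I/O yield, promote→Q0. Q0=[P3,P4,P1,P2] Q1=[] Q2=[]
t=2-4: P3@Q0 runs 2, rem=4, I/O yield, promote→Q0. Q0=[P4,P1,P2,P3] Q1=[] Q2=[]
t=4-6: P4@Q0 runs 2, rem=7, quantum used, demote→Q1. Q0=[P1,P2,P3] Q1=[P4] Q2=[]
t=6-7: P1@Q0 runs 1, rem=3, I/O yield, promote→Q0. Q0=[P2,P3,P1] Q1=[P4] Q2=[]
t=7-8: P2@Q0 runs 1, rem=7, I/O yield, promote→Q0. Q0=[P3,P1,P2] Q1=[P4] Q2=[]
t=8-10: P3@Q0 runs 2, rem=2, I/O yield, promote→Q0. Q0=[P1,P2,P3] Q1=[P4] Q2=[]
t=10-11: P1@Q0 runs 1, rem=2, I/O yield, promote→Q0. Q0=[P2,P3,P1] Q1=[P4] Q2=[]
t=11-12: P2@Q0 runs 1, rem=6, I/O yield, promote→Q0. Q0=[P3,P1,P2] Q1=[P4] Q2=[]
t=12-14: P3@Q0 runs 2, rem=0, completes. Q0=[P1,P2] Q1=[P4] Q2=[]
t=14-15: P1@Q0 runs 1, rem=1, I/O yield, promote→Q0. Q0=[P2,P1] Q1=[P4] Q2=[]
t=15-16: P2@Q0 runs 1, rem=5, I/O yield, promote→Q0. Q0=[P1,P2] Q1=[P4] Q2=[]
t=16-17: P1@Q0 runs 1, rem=0, completes. Q0=[P2] Q1=[P4] Q2=[]
t=17-18: P2@Q0 runs 1, rem=4, I/O yield, promote→Q0. Q0=[P2] Q1=[P4] Q2=[]
t=18-19: P2@Q0 runs 1, rem=3, I/O yield, promote→Q0. Q0=[P2] Q1=[P4] Q2=[]
t=19-20: P2@Q0 runs 1, rem=2, I/O yield, promote→Q0. Q0=[P2] Q1=[P4] Q2=[]
t=20-21: P2@Q0 runs 1, rem=1, I/O yield, promote→Q0. Q0=[P2] Q1=[P4] Q2=[]
t=21-22: P2@Q0 runs 1, rem=0, completes. Q0=[] Q1=[P4] Q2=[]
t=22-28: P4@Q1 runs 6, rem=1, quantum used, demote→Q2. Q0=[] Q1=[] Q2=[P4]
t=28-29: P4@Q2 runs 1, rem=0, completes. Q0=[] Q1=[] Q2=[]

Answer: 0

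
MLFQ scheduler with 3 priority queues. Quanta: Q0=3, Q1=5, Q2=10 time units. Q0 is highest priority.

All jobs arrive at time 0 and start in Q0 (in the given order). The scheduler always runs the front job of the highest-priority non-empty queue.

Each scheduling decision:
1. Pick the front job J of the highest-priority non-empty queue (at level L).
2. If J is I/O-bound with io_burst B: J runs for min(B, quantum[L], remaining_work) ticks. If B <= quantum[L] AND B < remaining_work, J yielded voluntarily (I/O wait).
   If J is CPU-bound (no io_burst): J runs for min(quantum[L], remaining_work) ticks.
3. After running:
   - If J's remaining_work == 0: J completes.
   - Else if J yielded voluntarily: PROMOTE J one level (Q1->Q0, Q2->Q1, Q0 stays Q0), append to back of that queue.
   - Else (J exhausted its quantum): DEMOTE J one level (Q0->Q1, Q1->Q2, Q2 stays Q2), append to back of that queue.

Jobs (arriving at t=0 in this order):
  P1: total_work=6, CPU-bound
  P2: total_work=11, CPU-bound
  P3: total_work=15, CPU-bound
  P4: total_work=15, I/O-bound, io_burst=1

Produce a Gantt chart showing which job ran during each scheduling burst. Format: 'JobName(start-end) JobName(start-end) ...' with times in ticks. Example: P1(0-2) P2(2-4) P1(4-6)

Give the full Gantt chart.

Answer: P1(0-3) P2(3-6) P3(6-9) P4(9-10) P4(10-11) P4(11-12) P4(12-13) P4(13-14) P4(14-15) P4(15-16) P4(16-17) P4(17-18) P4(18-19) P4(19-20) P4(20-21) P4(21-22) P4(22-23) P4(23-24) P1(24-27) P2(27-32) P3(32-37) P2(37-40) P3(40-47)

Derivation:
t=0-3: P1@Q0 runs 3, rem=3, quantum used, demote→Q1. Q0=[P2,P3,P4] Q1=[P1] Q2=[]
t=3-6: P2@Q0 runs 3, rem=8, quantum used, demote→Q1. Q0=[P3,P4] Q1=[P1,P2] Q2=[]
t=6-9: P3@Q0 runs 3, rem=12, quantum used, demote→Q1. Q0=[P4] Q1=[P1,P2,P3] Q2=[]
t=9-10: P4@Q0 runs 1, rem=14, I/O yield, promote→Q0. Q0=[P4] Q1=[P1,P2,P3] Q2=[]
t=10-11: P4@Q0 runs 1, rem=13, I/O yield, promote→Q0. Q0=[P4] Q1=[P1,P2,P3] Q2=[]
t=11-12: P4@Q0 runs 1, rem=12, I/O yield, promote→Q0. Q0=[P4] Q1=[P1,P2,P3] Q2=[]
t=12-13: P4@Q0 runs 1, rem=11, I/O yield, promote→Q0. Q0=[P4] Q1=[P1,P2,P3] Q2=[]
t=13-14: P4@Q0 runs 1, rem=10, I/O yield, promote→Q0. Q0=[P4] Q1=[P1,P2,P3] Q2=[]
t=14-15: P4@Q0 runs 1, rem=9, I/O yield, promote→Q0. Q0=[P4] Q1=[P1,P2,P3] Q2=[]
t=15-16: P4@Q0 runs 1, rem=8, I/O yield, promote→Q0. Q0=[P4] Q1=[P1,P2,P3] Q2=[]
t=16-17: P4@Q0 runs 1, rem=7, I/O yield, promote→Q0. Q0=[P4] Q1=[P1,P2,P3] Q2=[]
t=17-18: P4@Q0 runs 1, rem=6, I/O yield, promote→Q0. Q0=[P4] Q1=[P1,P2,P3] Q2=[]
t=18-19: P4@Q0 runs 1, rem=5, I/O yield, promote→Q0. Q0=[P4] Q1=[P1,P2,P3] Q2=[]
t=19-20: P4@Q0 runs 1, rem=4, I/O yield, promote→Q0. Q0=[P4] Q1=[P1,P2,P3] Q2=[]
t=20-21: P4@Q0 runs 1, rem=3, I/O yield, promote→Q0. Q0=[P4] Q1=[P1,P2,P3] Q2=[]
t=21-22: P4@Q0 runs 1, rem=2, I/O yield, promote→Q0. Q0=[P4] Q1=[P1,P2,P3] Q2=[]
t=22-23: P4@Q0 runs 1, rem=1, I/O yield, promote→Q0. Q0=[P4] Q1=[P1,P2,P3] Q2=[]
t=23-24: P4@Q0 runs 1, rem=0, completes. Q0=[] Q1=[P1,P2,P3] Q2=[]
t=24-27: P1@Q1 runs 3, rem=0, completes. Q0=[] Q1=[P2,P3] Q2=[]
t=27-32: P2@Q1 runs 5, rem=3, quantum used, demote→Q2. Q0=[] Q1=[P3] Q2=[P2]
t=32-37: P3@Q1 runs 5, rem=7, quantum used, demote→Q2. Q0=[] Q1=[] Q2=[P2,P3]
t=37-40: P2@Q2 runs 3, rem=0, completes. Q0=[] Q1=[] Q2=[P3]
t=40-47: P3@Q2 runs 7, rem=0, completes. Q0=[] Q1=[] Q2=[]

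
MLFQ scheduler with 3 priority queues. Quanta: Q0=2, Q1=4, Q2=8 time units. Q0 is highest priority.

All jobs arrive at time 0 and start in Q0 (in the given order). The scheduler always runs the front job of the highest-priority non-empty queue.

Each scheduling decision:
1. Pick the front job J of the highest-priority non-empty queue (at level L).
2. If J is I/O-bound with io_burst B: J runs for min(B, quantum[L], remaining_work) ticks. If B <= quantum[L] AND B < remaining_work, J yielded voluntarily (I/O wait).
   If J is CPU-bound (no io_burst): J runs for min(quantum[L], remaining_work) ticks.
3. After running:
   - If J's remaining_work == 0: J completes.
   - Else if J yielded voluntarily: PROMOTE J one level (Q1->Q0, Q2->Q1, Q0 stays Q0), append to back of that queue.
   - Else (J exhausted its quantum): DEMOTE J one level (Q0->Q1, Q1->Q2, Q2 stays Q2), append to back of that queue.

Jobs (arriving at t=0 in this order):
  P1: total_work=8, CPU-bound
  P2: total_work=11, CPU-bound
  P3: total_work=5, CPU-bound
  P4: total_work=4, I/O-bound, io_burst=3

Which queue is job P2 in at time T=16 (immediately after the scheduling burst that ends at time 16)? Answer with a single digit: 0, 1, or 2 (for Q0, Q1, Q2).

t=0-2: P1@Q0 runs 2, rem=6, quantum used, demote→Q1. Q0=[P2,P3,P4] Q1=[P1] Q2=[]
t=2-4: P2@Q0 runs 2, rem=9, quantum used, demote→Q1. Q0=[P3,P4] Q1=[P1,P2] Q2=[]
t=4-6: P3@Q0 runs 2, rem=3, quantum used, demote→Q1. Q0=[P4] Q1=[P1,P2,P3] Q2=[]
t=6-8: P4@Q0 runs 2, rem=2, quantum used, demote→Q1. Q0=[] Q1=[P1,P2,P3,P4] Q2=[]
t=8-12: P1@Q1 runs 4, rem=2, quantum used, demote→Q2. Q0=[] Q1=[P2,P3,P4] Q2=[P1]
t=12-16: P2@Q1 runs 4, rem=5, quantum used, demote→Q2. Q0=[] Q1=[P3,P4] Q2=[P1,P2]
t=16-19: P3@Q1 runs 3, rem=0, completes. Q0=[] Q1=[P4] Q2=[P1,P2]
t=19-21: P4@Q1 runs 2, rem=0, completes. Q0=[] Q1=[] Q2=[P1,P2]
t=21-23: P1@Q2 runs 2, rem=0, completes. Q0=[] Q1=[] Q2=[P2]
t=23-28: P2@Q2 runs 5, rem=0, completes. Q0=[] Q1=[] Q2=[]

Answer: 2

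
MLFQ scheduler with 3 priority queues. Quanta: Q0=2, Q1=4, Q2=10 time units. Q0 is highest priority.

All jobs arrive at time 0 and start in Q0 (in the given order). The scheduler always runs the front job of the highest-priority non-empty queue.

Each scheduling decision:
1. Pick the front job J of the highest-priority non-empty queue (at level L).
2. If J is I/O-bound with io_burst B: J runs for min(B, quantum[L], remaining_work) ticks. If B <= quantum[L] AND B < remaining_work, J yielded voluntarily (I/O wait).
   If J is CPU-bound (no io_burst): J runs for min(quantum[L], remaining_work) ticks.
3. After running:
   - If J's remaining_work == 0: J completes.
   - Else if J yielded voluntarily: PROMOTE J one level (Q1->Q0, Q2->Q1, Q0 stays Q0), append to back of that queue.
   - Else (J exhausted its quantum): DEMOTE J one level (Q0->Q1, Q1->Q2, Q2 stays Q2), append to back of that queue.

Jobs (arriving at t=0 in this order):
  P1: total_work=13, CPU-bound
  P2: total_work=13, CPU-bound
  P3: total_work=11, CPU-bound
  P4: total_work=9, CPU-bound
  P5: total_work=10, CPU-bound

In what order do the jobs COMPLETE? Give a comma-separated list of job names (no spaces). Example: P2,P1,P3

Answer: P1,P2,P3,P4,P5

Derivation:
t=0-2: P1@Q0 runs 2, rem=11, quantum used, demote→Q1. Q0=[P2,P3,P4,P5] Q1=[P1] Q2=[]
t=2-4: P2@Q0 runs 2, rem=11, quantum used, demote→Q1. Q0=[P3,P4,P5] Q1=[P1,P2] Q2=[]
t=4-6: P3@Q0 runs 2, rem=9, quantum used, demote→Q1. Q0=[P4,P5] Q1=[P1,P2,P3] Q2=[]
t=6-8: P4@Q0 runs 2, rem=7, quantum used, demote→Q1. Q0=[P5] Q1=[P1,P2,P3,P4] Q2=[]
t=8-10: P5@Q0 runs 2, rem=8, quantum used, demote→Q1. Q0=[] Q1=[P1,P2,P3,P4,P5] Q2=[]
t=10-14: P1@Q1 runs 4, rem=7, quantum used, demote→Q2. Q0=[] Q1=[P2,P3,P4,P5] Q2=[P1]
t=14-18: P2@Q1 runs 4, rem=7, quantum used, demote→Q2. Q0=[] Q1=[P3,P4,P5] Q2=[P1,P2]
t=18-22: P3@Q1 runs 4, rem=5, quantum used, demote→Q2. Q0=[] Q1=[P4,P5] Q2=[P1,P2,P3]
t=22-26: P4@Q1 runs 4, rem=3, quantum used, demote→Q2. Q0=[] Q1=[P5] Q2=[P1,P2,P3,P4]
t=26-30: P5@Q1 runs 4, rem=4, quantum used, demote→Q2. Q0=[] Q1=[] Q2=[P1,P2,P3,P4,P5]
t=30-37: P1@Q2 runs 7, rem=0, completes. Q0=[] Q1=[] Q2=[P2,P3,P4,P5]
t=37-44: P2@Q2 runs 7, rem=0, completes. Q0=[] Q1=[] Q2=[P3,P4,P5]
t=44-49: P3@Q2 runs 5, rem=0, completes. Q0=[] Q1=[] Q2=[P4,P5]
t=49-52: P4@Q2 runs 3, rem=0, completes. Q0=[] Q1=[] Q2=[P5]
t=52-56: P5@Q2 runs 4, rem=0, completes. Q0=[] Q1=[] Q2=[]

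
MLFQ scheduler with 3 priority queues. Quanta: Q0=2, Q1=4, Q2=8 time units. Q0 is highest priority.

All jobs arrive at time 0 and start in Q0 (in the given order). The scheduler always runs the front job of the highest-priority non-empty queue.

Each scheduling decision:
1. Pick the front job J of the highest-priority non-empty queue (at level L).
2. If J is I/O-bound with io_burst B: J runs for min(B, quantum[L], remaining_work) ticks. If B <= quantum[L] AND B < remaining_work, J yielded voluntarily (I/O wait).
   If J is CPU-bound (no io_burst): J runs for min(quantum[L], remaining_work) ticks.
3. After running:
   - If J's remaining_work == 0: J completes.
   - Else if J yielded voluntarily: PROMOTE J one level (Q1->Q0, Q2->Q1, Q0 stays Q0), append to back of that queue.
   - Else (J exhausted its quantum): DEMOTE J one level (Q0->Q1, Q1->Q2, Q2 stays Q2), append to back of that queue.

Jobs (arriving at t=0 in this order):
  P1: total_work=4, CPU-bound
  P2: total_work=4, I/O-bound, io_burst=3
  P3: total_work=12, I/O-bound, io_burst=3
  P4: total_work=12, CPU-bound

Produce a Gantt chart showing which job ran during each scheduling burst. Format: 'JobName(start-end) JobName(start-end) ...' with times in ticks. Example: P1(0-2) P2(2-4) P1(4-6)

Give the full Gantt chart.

Answer: P1(0-2) P2(2-4) P3(4-6) P4(6-8) P1(8-10) P2(10-12) P3(12-15) P3(15-17) P4(17-21) P3(21-24) P3(24-26) P4(26-32)

Derivation:
t=0-2: P1@Q0 runs 2, rem=2, quantum used, demote→Q1. Q0=[P2,P3,P4] Q1=[P1] Q2=[]
t=2-4: P2@Q0 runs 2, rem=2, quantum used, demote→Q1. Q0=[P3,P4] Q1=[P1,P2] Q2=[]
t=4-6: P3@Q0 runs 2, rem=10, quantum used, demote→Q1. Q0=[P4] Q1=[P1,P2,P3] Q2=[]
t=6-8: P4@Q0 runs 2, rem=10, quantum used, demote→Q1. Q0=[] Q1=[P1,P2,P3,P4] Q2=[]
t=8-10: P1@Q1 runs 2, rem=0, completes. Q0=[] Q1=[P2,P3,P4] Q2=[]
t=10-12: P2@Q1 runs 2, rem=0, completes. Q0=[] Q1=[P3,P4] Q2=[]
t=12-15: P3@Q1 runs 3, rem=7, I/O yield, promote→Q0. Q0=[P3] Q1=[P4] Q2=[]
t=15-17: P3@Q0 runs 2, rem=5, quantum used, demote→Q1. Q0=[] Q1=[P4,P3] Q2=[]
t=17-21: P4@Q1 runs 4, rem=6, quantum used, demote→Q2. Q0=[] Q1=[P3] Q2=[P4]
t=21-24: P3@Q1 runs 3, rem=2, I/O yield, promote→Q0. Q0=[P3] Q1=[] Q2=[P4]
t=24-26: P3@Q0 runs 2, rem=0, completes. Q0=[] Q1=[] Q2=[P4]
t=26-32: P4@Q2 runs 6, rem=0, completes. Q0=[] Q1=[] Q2=[]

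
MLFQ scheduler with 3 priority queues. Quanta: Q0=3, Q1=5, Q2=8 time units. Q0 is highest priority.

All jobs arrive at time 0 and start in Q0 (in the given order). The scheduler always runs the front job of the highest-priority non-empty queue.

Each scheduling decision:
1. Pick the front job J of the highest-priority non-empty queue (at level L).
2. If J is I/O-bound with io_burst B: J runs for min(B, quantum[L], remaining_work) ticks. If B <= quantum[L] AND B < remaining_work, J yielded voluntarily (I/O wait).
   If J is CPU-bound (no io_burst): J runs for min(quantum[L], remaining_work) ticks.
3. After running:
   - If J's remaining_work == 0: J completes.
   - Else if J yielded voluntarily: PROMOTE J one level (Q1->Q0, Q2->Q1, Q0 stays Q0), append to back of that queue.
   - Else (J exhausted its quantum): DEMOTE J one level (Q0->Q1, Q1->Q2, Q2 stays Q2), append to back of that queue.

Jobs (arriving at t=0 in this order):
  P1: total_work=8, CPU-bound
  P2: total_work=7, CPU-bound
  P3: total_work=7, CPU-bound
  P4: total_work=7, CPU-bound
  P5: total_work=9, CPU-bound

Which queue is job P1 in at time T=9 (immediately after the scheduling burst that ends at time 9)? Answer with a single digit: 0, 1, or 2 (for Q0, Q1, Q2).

t=0-3: P1@Q0 runs 3, rem=5, quantum used, demote→Q1. Q0=[P2,P3,P4,P5] Q1=[P1] Q2=[]
t=3-6: P2@Q0 runs 3, rem=4, quantum used, demote→Q1. Q0=[P3,P4,P5] Q1=[P1,P2] Q2=[]
t=6-9: P3@Q0 runs 3, rem=4, quantum used, demote→Q1. Q0=[P4,P5] Q1=[P1,P2,P3] Q2=[]
t=9-12: P4@Q0 runs 3, rem=4, quantum used, demote→Q1. Q0=[P5] Q1=[P1,P2,P3,P4] Q2=[]
t=12-15: P5@Q0 runs 3, rem=6, quantum used, demote→Q1. Q0=[] Q1=[P1,P2,P3,P4,P5] Q2=[]
t=15-20: P1@Q1 runs 5, rem=0, completes. Q0=[] Q1=[P2,P3,P4,P5] Q2=[]
t=20-24: P2@Q1 runs 4, rem=0, completes. Q0=[] Q1=[P3,P4,P5] Q2=[]
t=24-28: P3@Q1 runs 4, rem=0, completes. Q0=[] Q1=[P4,P5] Q2=[]
t=28-32: P4@Q1 runs 4, rem=0, completes. Q0=[] Q1=[P5] Q2=[]
t=32-37: P5@Q1 runs 5, rem=1, quantum used, demote→Q2. Q0=[] Q1=[] Q2=[P5]
t=37-38: P5@Q2 runs 1, rem=0, completes. Q0=[] Q1=[] Q2=[]

Answer: 1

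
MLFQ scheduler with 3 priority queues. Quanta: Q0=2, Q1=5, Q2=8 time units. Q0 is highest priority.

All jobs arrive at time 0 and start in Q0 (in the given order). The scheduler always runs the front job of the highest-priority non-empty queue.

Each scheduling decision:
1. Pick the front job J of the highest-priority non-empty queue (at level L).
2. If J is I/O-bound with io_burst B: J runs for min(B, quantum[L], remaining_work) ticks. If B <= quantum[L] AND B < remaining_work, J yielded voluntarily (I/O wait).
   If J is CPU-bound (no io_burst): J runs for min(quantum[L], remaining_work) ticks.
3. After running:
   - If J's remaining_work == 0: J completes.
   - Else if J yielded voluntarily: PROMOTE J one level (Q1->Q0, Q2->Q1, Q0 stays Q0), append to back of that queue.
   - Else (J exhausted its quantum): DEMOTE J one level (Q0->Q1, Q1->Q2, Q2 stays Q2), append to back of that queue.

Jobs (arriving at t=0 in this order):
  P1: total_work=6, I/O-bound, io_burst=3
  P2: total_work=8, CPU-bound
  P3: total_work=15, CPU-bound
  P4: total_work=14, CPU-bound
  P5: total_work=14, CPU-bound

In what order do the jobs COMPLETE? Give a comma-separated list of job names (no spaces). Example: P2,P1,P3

t=0-2: P1@Q0 runs 2, rem=4, quantum used, demote→Q1. Q0=[P2,P3,P4,P5] Q1=[P1] Q2=[]
t=2-4: P2@Q0 runs 2, rem=6, quantum used, demote→Q1. Q0=[P3,P4,P5] Q1=[P1,P2] Q2=[]
t=4-6: P3@Q0 runs 2, rem=13, quantum used, demote→Q1. Q0=[P4,P5] Q1=[P1,P2,P3] Q2=[]
t=6-8: P4@Q0 runs 2, rem=12, quantum used, demote→Q1. Q0=[P5] Q1=[P1,P2,P3,P4] Q2=[]
t=8-10: P5@Q0 runs 2, rem=12, quantum used, demote→Q1. Q0=[] Q1=[P1,P2,P3,P4,P5] Q2=[]
t=10-13: P1@Q1 runs 3, rem=1, I/O yield, promote→Q0. Q0=[P1] Q1=[P2,P3,P4,P5] Q2=[]
t=13-14: P1@Q0 runs 1, rem=0, completes. Q0=[] Q1=[P2,P3,P4,P5] Q2=[]
t=14-19: P2@Q1 runs 5, rem=1, quantum used, demote→Q2. Q0=[] Q1=[P3,P4,P5] Q2=[P2]
t=19-24: P3@Q1 runs 5, rem=8, quantum used, demote→Q2. Q0=[] Q1=[P4,P5] Q2=[P2,P3]
t=24-29: P4@Q1 runs 5, rem=7, quantum used, demote→Q2. Q0=[] Q1=[P5] Q2=[P2,P3,P4]
t=29-34: P5@Q1 runs 5, rem=7, quantum used, demote→Q2. Q0=[] Q1=[] Q2=[P2,P3,P4,P5]
t=34-35: P2@Q2 runs 1, rem=0, completes. Q0=[] Q1=[] Q2=[P3,P4,P5]
t=35-43: P3@Q2 runs 8, rem=0, completes. Q0=[] Q1=[] Q2=[P4,P5]
t=43-50: P4@Q2 runs 7, rem=0, completes. Q0=[] Q1=[] Q2=[P5]
t=50-57: P5@Q2 runs 7, rem=0, completes. Q0=[] Q1=[] Q2=[]

Answer: P1,P2,P3,P4,P5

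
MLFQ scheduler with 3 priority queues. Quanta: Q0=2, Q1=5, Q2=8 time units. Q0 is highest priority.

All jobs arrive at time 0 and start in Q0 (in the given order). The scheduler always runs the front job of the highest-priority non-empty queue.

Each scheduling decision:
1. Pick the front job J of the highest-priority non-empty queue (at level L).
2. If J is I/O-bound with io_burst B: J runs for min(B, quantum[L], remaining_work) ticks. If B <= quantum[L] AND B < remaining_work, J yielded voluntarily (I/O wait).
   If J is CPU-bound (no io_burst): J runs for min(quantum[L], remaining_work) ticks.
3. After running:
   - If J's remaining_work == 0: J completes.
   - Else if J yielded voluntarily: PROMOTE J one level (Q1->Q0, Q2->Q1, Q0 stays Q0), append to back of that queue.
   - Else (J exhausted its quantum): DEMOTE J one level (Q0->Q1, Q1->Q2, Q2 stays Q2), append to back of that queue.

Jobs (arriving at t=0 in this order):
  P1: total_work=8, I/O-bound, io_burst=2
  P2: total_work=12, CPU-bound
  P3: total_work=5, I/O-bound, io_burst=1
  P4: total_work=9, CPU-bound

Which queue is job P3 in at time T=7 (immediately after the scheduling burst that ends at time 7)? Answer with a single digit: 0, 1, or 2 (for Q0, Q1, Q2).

t=0-2: P1@Q0 runs 2, rem=6, I/O yield, promote→Q0. Q0=[P2,P3,P4,P1] Q1=[] Q2=[]
t=2-4: P2@Q0 runs 2, rem=10, quantum used, demote→Q1. Q0=[P3,P4,P1] Q1=[P2] Q2=[]
t=4-5: P3@Q0 runs 1, rem=4, I/O yield, promote→Q0. Q0=[P4,P1,P3] Q1=[P2] Q2=[]
t=5-7: P4@Q0 runs 2, rem=7, quantum used, demote→Q1. Q0=[P1,P3] Q1=[P2,P4] Q2=[]
t=7-9: P1@Q0 runs 2, rem=4, I/O yield, promote→Q0. Q0=[P3,P1] Q1=[P2,P4] Q2=[]
t=9-10: P3@Q0 runs 1, rem=3, I/O yield, promote→Q0. Q0=[P1,P3] Q1=[P2,P4] Q2=[]
t=10-12: P1@Q0 runs 2, rem=2, I/O yield, promote→Q0. Q0=[P3,P1] Q1=[P2,P4] Q2=[]
t=12-13: P3@Q0 runs 1, rem=2, I/O yield, promote→Q0. Q0=[P1,P3] Q1=[P2,P4] Q2=[]
t=13-15: P1@Q0 runs 2, rem=0, completes. Q0=[P3] Q1=[P2,P4] Q2=[]
t=15-16: P3@Q0 runs 1, rem=1, I/O yield, promote→Q0. Q0=[P3] Q1=[P2,P4] Q2=[]
t=16-17: P3@Q0 runs 1, rem=0, completes. Q0=[] Q1=[P2,P4] Q2=[]
t=17-22: P2@Q1 runs 5, rem=5, quantum used, demote→Q2. Q0=[] Q1=[P4] Q2=[P2]
t=22-27: P4@Q1 runs 5, rem=2, quantum used, demote→Q2. Q0=[] Q1=[] Q2=[P2,P4]
t=27-32: P2@Q2 runs 5, rem=0, completes. Q0=[] Q1=[] Q2=[P4]
t=32-34: P4@Q2 runs 2, rem=0, completes. Q0=[] Q1=[] Q2=[]

Answer: 0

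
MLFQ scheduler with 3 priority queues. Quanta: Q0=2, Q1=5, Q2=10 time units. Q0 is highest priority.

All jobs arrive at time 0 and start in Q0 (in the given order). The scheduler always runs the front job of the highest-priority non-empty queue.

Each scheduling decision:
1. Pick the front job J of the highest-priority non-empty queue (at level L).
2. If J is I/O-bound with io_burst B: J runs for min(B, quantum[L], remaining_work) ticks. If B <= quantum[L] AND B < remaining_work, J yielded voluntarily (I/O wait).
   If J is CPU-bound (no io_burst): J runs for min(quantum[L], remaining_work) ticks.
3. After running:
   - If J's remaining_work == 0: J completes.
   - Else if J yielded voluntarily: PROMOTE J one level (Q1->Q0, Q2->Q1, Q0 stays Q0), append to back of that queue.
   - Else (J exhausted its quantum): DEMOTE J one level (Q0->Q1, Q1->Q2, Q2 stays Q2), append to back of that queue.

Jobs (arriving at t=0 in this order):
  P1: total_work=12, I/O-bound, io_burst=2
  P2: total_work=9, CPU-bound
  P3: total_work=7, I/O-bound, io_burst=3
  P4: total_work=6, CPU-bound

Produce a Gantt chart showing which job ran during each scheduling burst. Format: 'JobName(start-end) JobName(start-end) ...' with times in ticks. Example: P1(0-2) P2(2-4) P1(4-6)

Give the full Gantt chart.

t=0-2: P1@Q0 runs 2, rem=10, I/O yield, promote→Q0. Q0=[P2,P3,P4,P1] Q1=[] Q2=[]
t=2-4: P2@Q0 runs 2, rem=7, quantum used, demote→Q1. Q0=[P3,P4,P1] Q1=[P2] Q2=[]
t=4-6: P3@Q0 runs 2, rem=5, quantum used, demote→Q1. Q0=[P4,P1] Q1=[P2,P3] Q2=[]
t=6-8: P4@Q0 runs 2, rem=4, quantum used, demote→Q1. Q0=[P1] Q1=[P2,P3,P4] Q2=[]
t=8-10: P1@Q0 runs 2, rem=8, I/O yield, promote→Q0. Q0=[P1] Q1=[P2,P3,P4] Q2=[]
t=10-12: P1@Q0 runs 2, rem=6, I/O yield, promote→Q0. Q0=[P1] Q1=[P2,P3,P4] Q2=[]
t=12-14: P1@Q0 runs 2, rem=4, I/O yield, promote→Q0. Q0=[P1] Q1=[P2,P3,P4] Q2=[]
t=14-16: P1@Q0 runs 2, rem=2, I/O yield, promote→Q0. Q0=[P1] Q1=[P2,P3,P4] Q2=[]
t=16-18: P1@Q0 runs 2, rem=0, completes. Q0=[] Q1=[P2,P3,P4] Q2=[]
t=18-23: P2@Q1 runs 5, rem=2, quantum used, demote→Q2. Q0=[] Q1=[P3,P4] Q2=[P2]
t=23-26: P3@Q1 runs 3, rem=2, I/O yield, promote→Q0. Q0=[P3] Q1=[P4] Q2=[P2]
t=26-28: P3@Q0 runs 2, rem=0, completes. Q0=[] Q1=[P4] Q2=[P2]
t=28-32: P4@Q1 runs 4, rem=0, completes. Q0=[] Q1=[] Q2=[P2]
t=32-34: P2@Q2 runs 2, rem=0, completes. Q0=[] Q1=[] Q2=[]

Answer: P1(0-2) P2(2-4) P3(4-6) P4(6-8) P1(8-10) P1(10-12) P1(12-14) P1(14-16) P1(16-18) P2(18-23) P3(23-26) P3(26-28) P4(28-32) P2(32-34)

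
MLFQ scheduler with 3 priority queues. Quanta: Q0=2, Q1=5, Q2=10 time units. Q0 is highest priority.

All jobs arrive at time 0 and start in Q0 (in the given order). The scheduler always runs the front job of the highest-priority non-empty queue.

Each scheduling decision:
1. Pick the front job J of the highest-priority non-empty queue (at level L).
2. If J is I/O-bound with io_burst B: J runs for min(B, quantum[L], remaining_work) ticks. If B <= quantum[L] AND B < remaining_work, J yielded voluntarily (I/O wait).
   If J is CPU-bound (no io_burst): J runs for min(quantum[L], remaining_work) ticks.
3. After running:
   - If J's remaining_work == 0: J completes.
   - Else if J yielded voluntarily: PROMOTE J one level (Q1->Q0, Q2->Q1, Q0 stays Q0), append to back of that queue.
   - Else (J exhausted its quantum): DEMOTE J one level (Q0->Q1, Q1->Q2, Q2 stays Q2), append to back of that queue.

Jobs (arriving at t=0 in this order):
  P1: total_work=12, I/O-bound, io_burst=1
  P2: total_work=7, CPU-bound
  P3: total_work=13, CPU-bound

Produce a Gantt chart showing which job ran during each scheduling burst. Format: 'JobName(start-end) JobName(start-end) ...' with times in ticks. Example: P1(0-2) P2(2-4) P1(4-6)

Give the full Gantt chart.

t=0-1: P1@Q0 runs 1, rem=11, I/O yield, promote→Q0. Q0=[P2,P3,P1] Q1=[] Q2=[]
t=1-3: P2@Q0 runs 2, rem=5, quantum used, demote→Q1. Q0=[P3,P1] Q1=[P2] Q2=[]
t=3-5: P3@Q0 runs 2, rem=11, quantum used, demote→Q1. Q0=[P1] Q1=[P2,P3] Q2=[]
t=5-6: P1@Q0 runs 1, rem=10, I/O yield, promote→Q0. Q0=[P1] Q1=[P2,P3] Q2=[]
t=6-7: P1@Q0 runs 1, rem=9, I/O yield, promote→Q0. Q0=[P1] Q1=[P2,P3] Q2=[]
t=7-8: P1@Q0 runs 1, rem=8, I/O yield, promote→Q0. Q0=[P1] Q1=[P2,P3] Q2=[]
t=8-9: P1@Q0 runs 1, rem=7, I/O yield, promote→Q0. Q0=[P1] Q1=[P2,P3] Q2=[]
t=9-10: P1@Q0 runs 1, rem=6, I/O yield, promote→Q0. Q0=[P1] Q1=[P2,P3] Q2=[]
t=10-11: P1@Q0 runs 1, rem=5, I/O yield, promote→Q0. Q0=[P1] Q1=[P2,P3] Q2=[]
t=11-12: P1@Q0 runs 1, rem=4, I/O yield, promote→Q0. Q0=[P1] Q1=[P2,P3] Q2=[]
t=12-13: P1@Q0 runs 1, rem=3, I/O yield, promote→Q0. Q0=[P1] Q1=[P2,P3] Q2=[]
t=13-14: P1@Q0 runs 1, rem=2, I/O yield, promote→Q0. Q0=[P1] Q1=[P2,P3] Q2=[]
t=14-15: P1@Q0 runs 1, rem=1, I/O yield, promote→Q0. Q0=[P1] Q1=[P2,P3] Q2=[]
t=15-16: P1@Q0 runs 1, rem=0, completes. Q0=[] Q1=[P2,P3] Q2=[]
t=16-21: P2@Q1 runs 5, rem=0, completes. Q0=[] Q1=[P3] Q2=[]
t=21-26: P3@Q1 runs 5, rem=6, quantum used, demote→Q2. Q0=[] Q1=[] Q2=[P3]
t=26-32: P3@Q2 runs 6, rem=0, completes. Q0=[] Q1=[] Q2=[]

Answer: P1(0-1) P2(1-3) P3(3-5) P1(5-6) P1(6-7) P1(7-8) P1(8-9) P1(9-10) P1(10-11) P1(11-12) P1(12-13) P1(13-14) P1(14-15) P1(15-16) P2(16-21) P3(21-26) P3(26-32)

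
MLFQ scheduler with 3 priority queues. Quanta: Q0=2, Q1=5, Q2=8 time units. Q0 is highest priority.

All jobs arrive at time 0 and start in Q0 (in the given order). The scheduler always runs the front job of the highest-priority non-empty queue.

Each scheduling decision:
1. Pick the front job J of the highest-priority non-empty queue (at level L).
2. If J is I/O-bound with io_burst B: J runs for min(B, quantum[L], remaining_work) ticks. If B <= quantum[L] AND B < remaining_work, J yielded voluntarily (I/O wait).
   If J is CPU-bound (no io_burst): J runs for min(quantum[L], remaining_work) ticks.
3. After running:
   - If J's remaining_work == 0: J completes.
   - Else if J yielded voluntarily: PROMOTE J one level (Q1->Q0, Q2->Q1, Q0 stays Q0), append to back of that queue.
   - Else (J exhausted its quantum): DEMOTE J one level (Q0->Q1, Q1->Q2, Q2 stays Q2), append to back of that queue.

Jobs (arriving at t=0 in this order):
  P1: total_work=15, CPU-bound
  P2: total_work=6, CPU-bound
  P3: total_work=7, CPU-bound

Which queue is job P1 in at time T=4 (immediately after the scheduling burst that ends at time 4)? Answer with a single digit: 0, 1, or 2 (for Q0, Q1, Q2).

t=0-2: P1@Q0 runs 2, rem=13, quantum used, demote→Q1. Q0=[P2,P3] Q1=[P1] Q2=[]
t=2-4: P2@Q0 runs 2, rem=4, quantum used, demote→Q1. Q0=[P3] Q1=[P1,P2] Q2=[]
t=4-6: P3@Q0 runs 2, rem=5, quantum used, demote→Q1. Q0=[] Q1=[P1,P2,P3] Q2=[]
t=6-11: P1@Q1 runs 5, rem=8, quantum used, demote→Q2. Q0=[] Q1=[P2,P3] Q2=[P1]
t=11-15: P2@Q1 runs 4, rem=0, completes. Q0=[] Q1=[P3] Q2=[P1]
t=15-20: P3@Q1 runs 5, rem=0, completes. Q0=[] Q1=[] Q2=[P1]
t=20-28: P1@Q2 runs 8, rem=0, completes. Q0=[] Q1=[] Q2=[]

Answer: 1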